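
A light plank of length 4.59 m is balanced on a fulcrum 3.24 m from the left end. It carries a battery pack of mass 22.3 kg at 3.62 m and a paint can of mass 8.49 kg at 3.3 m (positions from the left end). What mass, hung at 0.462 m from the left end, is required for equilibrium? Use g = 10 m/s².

About the fulcrum (at 3.24 m from the left end):
Battery pack: 22.3 × 10 = 223 N down at 3.62 m → arm 0.38 m, τ = 223 × 0.38 = 84.74 N·m clockwise.
Paint can: 8.49 × 10 = 84.9 N down at 3.3 m → arm 0.06 m, τ = 84.9 × 0.06 = 5.094 N·m clockwise.
Net moment of known loads = 89.83 N·m clockwise.
An unknown mass m at 0.462 m has arm 2.778 m; its moment is m·g·2.778 counterclockwise.
For rotational equilibrium, m × 10 × 2.778 = 89.83, so m = 89.83 / (10 × 2.778) = 3.23 kg.

m ≈ 3.23 kg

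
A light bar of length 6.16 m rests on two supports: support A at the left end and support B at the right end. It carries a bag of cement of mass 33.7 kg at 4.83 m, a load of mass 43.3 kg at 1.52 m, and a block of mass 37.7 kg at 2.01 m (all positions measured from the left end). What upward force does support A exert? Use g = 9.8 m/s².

Take moments about support B.
Bag of cement: 33.7 × 9.8 = 330.3 N down at 4.83 m → arm 1.33 m, τ = 330.3 × 1.33 = 439.3 N·m counterclockwise.
Load: 43.3 × 9.8 = 424.3 N down at 1.52 m → arm 4.64 m, τ = 424.3 × 4.64 = 1969 N·m counterclockwise.
Block: 37.7 × 9.8 = 369.5 N down at 2.01 m → arm 4.15 m, τ = 369.5 × 4.15 = 1533 N·m counterclockwise.
Net load moment about support B = 3941 N·m counterclockwise.
Reaction R at support A is upward at 0 m, arm 6.16 m → moment R × 6.16 clockwise.
For rotational equilibrium, R × 6.16 = 3941, so R = 640 N.

R_A ≈ 640 N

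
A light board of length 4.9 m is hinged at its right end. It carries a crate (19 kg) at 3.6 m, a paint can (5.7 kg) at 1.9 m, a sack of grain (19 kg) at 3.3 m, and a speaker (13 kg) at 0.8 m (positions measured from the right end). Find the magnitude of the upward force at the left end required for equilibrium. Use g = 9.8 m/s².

F ≈ 305 N

Choose the right end as the axis so the unknown pivot reaction has zero arm there.
Crate: 19 × 9.8 = 186.2 N down at 3.6 m → arm 3.6 m, τ = 186.2 × 3.6 = 670.3 N·m counterclockwise.
Paint can: 5.7 × 9.8 = 55.86 N down at 1.9 m → arm 1.9 m, τ = 55.86 × 1.9 = 106.1 N·m counterclockwise.
Sack of grain: 19 × 9.8 = 186.2 N down at 3.3 m → arm 3.3 m, τ = 186.2 × 3.3 = 614.5 N·m counterclockwise.
Speaker: 13 × 9.8 = 127.4 N down at 0.8 m → arm 0.8 m, τ = 127.4 × 0.8 = 101.9 N·m counterclockwise.
Net moment of the loads = 1493 N·m counterclockwise.
The upward force F acts at the left end, arm 4.9 m, giving F × 4.9 clockwise.
Στ = 0 ⇒ F × 4.9 = 1493 ⇒ F = 1493 / 4.9 = 305 N.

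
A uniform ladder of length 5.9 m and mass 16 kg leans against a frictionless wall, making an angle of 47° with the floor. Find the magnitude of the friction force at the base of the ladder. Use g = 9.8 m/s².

Sum moments about the foot of the ladder (the floor normal and friction both act there and drop out).
Ladder weight 16×9.8 = 156.8 N acts at 2.95 m along the ladder; its horizontal arm is 2.95·cos47° = 2.012 m → τ = 315.5 N·m clockwise.
Wall normal N acts horizontally at the top; its moment arm is the height L sinθ = 5.9·sin47° = 4.315 m, counterclockwise.
Στ = 0 ⇒ N × 4.315 = 315.5 ⇒ N = 73.1 N.
ΣFx = 0: friction at the foot balances the wall's push, so f = N_wall = 73.1 N.

f ≈ 73.1 N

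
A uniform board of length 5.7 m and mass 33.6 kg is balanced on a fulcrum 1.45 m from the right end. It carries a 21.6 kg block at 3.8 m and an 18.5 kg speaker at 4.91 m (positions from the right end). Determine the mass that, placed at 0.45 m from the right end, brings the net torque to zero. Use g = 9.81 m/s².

m ≈ 162 kg

Choose the fulcrum (at 1.45 m from the right end) as the axis so the support reaction has zero arm there.
Beam weight: 33.6 × 9.81 = 329.6 N down at 2.85 m → arm 1.4 m, τ = 329.6 × 1.4 = 461.4 N·m counterclockwise.
Block: 21.6 × 9.81 = 211.9 N down at 3.8 m → arm 2.35 m, τ = 211.9 × 2.35 = 498 N·m counterclockwise.
Speaker: 18.5 × 9.81 = 181.5 N down at 4.91 m → arm 3.46 m, τ = 181.5 × 3.46 = 628 N·m counterclockwise.
Net moment of known loads = 1587 N·m counterclockwise.
An unknown mass m at 0.45 m has arm 1 m; its moment is m·g·1 clockwise.
Balancing moments: m × 9.81 × 1 = 1587, giving m = 1587 / (9.81 × 1) = 162 kg.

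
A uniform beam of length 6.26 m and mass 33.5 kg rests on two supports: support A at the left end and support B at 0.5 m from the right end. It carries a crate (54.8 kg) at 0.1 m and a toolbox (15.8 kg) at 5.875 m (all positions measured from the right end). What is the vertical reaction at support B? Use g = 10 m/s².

Taking torques about support A:
Beam weight: 33.5 × 10 = 335 N down at 3.13 m → arm 3.13 m, τ = 335 × 3.13 = 1049 N·m clockwise.
Crate: 54.8 × 10 = 548 N down at 0.1 m → arm 6.16 m, τ = 548 × 6.16 = 3376 N·m clockwise.
Toolbox: 15.8 × 10 = 158 N down at 5.875 m → arm 0.385 m, τ = 158 × 0.385 = 60.83 N·m clockwise.
Net load moment about support A = 4486 N·m clockwise.
Reaction R at support B is upward at 0.5 m, arm 5.76 m → moment R × 5.76 counterclockwise.
Balancing moments: R × 5.76 = 4486, giving R = 779 N.

R_B ≈ 779 N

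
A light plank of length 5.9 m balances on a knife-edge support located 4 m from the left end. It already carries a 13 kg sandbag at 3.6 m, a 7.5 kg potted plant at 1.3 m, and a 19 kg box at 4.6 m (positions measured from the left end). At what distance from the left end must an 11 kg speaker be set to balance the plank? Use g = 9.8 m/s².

About the knife-edge support (at 4 m from the left end):
Sandbag: 13 × 9.8 = 127.4 N down at 3.6 m → arm 0.4 m, τ = 127.4 × 0.4 = 50.96 N·m counterclockwise.
Potted plant: 7.5 × 9.8 = 73.5 N down at 1.3 m → arm 2.7 m, τ = 73.5 × 2.7 = 198.5 N·m counterclockwise.
Box: 19 × 9.8 = 186.2 N down at 4.6 m → arm 0.6 m, τ = 186.2 × 0.6 = 111.7 N·m clockwise.
Net moment of existing loads = 137.8 N·m counterclockwise.
The speaker weighs 11 × 9.8 = 107.8 N and must supply an equal clockwise moment, so its lever arm about the knife-edge support is 137.8 / 107.8 = 1.28 m.
That puts it at 4 + 1.28 = 5.28 m from the left end.

x ≈ 5.28 m from the left end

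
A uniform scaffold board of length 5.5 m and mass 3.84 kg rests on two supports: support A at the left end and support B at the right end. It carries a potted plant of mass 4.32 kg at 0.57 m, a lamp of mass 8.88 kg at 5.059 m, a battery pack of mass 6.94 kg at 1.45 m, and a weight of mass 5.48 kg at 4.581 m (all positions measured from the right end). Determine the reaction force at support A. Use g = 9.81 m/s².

R_A ≈ 166 N

Take moments about support B.
Beam weight: 3.84 × 9.81 = 37.67 N down at 2.75 m → arm 2.75 m, τ = 37.67 × 2.75 = 103.6 N·m counterclockwise.
Potted plant: 4.32 × 9.81 = 42.38 N down at 0.57 m → arm 0.57 m, τ = 42.38 × 0.57 = 24.16 N·m counterclockwise.
Lamp: 8.88 × 9.81 = 87.11 N down at 5.059 m → arm 5.059 m, τ = 87.11 × 5.059 = 440.7 N·m counterclockwise.
Battery pack: 6.94 × 9.81 = 68.08 N down at 1.45 m → arm 1.45 m, τ = 68.08 × 1.45 = 98.72 N·m counterclockwise.
Weight: 5.48 × 9.81 = 53.76 N down at 4.581 m → arm 4.581 m, τ = 53.76 × 4.581 = 246.3 N·m counterclockwise.
Net load moment about support B = 913.5 N·m counterclockwise.
Reaction R at support A is upward at 5.5 m, arm 5.5 m → moment R × 5.5 clockwise.
Στ = 0 ⇒ R × 5.5 = 913.5 ⇒ R = 166 N.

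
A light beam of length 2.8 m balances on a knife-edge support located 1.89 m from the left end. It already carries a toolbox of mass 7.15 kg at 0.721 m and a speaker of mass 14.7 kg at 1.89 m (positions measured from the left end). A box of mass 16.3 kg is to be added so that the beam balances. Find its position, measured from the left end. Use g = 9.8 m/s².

x ≈ 2.4 m from the left end

Take moments about the knife-edge support (at 1.89 m from the left end).
Toolbox: 7.15 × 9.8 = 70.07 N down at 0.721 m → arm 1.169 m, τ = 70.07 × 1.169 = 81.91 N·m counterclockwise.
Speaker: acts at the knife-edge support, moment arm 0 → no torque.
Net moment of existing loads = 81.91 N·m counterclockwise.
The box weighs 16.3 × 9.8 = 159.7 N and must supply an equal clockwise moment, so its lever arm about the knife-edge support is 81.91 / 159.7 = 0.513 m.
That puts it at 1.89 + 0.513 = 2.4 m from the left end.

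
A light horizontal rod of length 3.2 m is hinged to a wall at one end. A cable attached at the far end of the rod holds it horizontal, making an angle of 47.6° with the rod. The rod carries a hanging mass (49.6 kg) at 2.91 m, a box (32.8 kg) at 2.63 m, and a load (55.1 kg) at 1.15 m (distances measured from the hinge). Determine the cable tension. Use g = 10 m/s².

Taking torques about the hinge:
Hanging mass: 49.6 × 10 = 496 N down at 2.91 m → arm 2.91 m, τ = 496 × 2.91 = 1443 N·m clockwise.
Box: 32.8 × 10 = 328 N down at 2.63 m → arm 2.63 m, τ = 328 × 2.63 = 862.6 N·m clockwise.
Load: 55.1 × 10 = 551 N down at 1.15 m → arm 1.15 m, τ = 551 × 1.15 = 633.6 N·m clockwise.
Total clockwise load moment = 2939 N·m.
The cable tension T acts at 3.2 m; only its component perpendicular to the rod, T sinθ, produces torque. sin 47.6° = 0.7385.
Setting net torque to zero: T × 3.2 × 0.7385 = 2939 → T = 2939 / 2.363 = 1240 N.

T ≈ 1240 N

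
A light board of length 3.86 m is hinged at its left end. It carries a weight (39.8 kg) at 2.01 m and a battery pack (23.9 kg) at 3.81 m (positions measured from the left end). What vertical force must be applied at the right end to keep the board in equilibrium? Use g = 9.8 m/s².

F ≈ 434 N

Choose the left end as the axis so the unknown pivot reaction has zero arm there.
Weight: 39.8 × 9.8 = 390 N down at 2.01 m → arm 2.01 m, τ = 390 × 2.01 = 783.9 N·m clockwise.
Battery pack: 23.9 × 9.8 = 234.2 N down at 3.81 m → arm 3.81 m, τ = 234.2 × 3.81 = 892.3 N·m clockwise.
Net moment of the loads = 1676 N·m clockwise.
The upward force F acts at the right end, arm 3.86 m, giving F × 3.86 counterclockwise.
Setting net torque to zero: F × 3.86 = 1676 → F = 1676 / 3.86 = 434 N.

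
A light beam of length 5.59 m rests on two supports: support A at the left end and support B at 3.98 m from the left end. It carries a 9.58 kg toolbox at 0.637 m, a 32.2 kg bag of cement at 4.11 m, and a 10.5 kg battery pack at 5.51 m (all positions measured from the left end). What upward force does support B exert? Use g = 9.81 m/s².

About support A:
Toolbox: 9.58 × 9.81 = 93.98 N down at 0.637 m → arm 0.637 m, τ = 93.98 × 0.637 = 59.87 N·m clockwise.
Bag of cement: 32.2 × 9.81 = 315.9 N down at 4.11 m → arm 4.11 m, τ = 315.9 × 4.11 = 1298 N·m clockwise.
Battery pack: 10.5 × 9.81 = 103 N down at 5.51 m → arm 5.51 m, τ = 103 × 5.51 = 567.5 N·m clockwise.
Net load moment about support A = 1925 N·m clockwise.
Reaction R at support B is upward at 3.98 m, arm 3.98 m → moment R × 3.98 counterclockwise.
Setting net torque to zero: R × 3.98 = 1925 → R = 484 N.

R_B ≈ 484 N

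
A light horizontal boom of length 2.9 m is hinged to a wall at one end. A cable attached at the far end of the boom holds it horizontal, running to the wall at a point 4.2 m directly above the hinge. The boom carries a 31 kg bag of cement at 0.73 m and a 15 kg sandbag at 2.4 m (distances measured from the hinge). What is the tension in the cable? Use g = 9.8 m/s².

Taking torques about the hinge:
Bag of cement: 31 × 9.8 = 303.8 N down at 0.73 m → arm 0.73 m, τ = 303.8 × 0.73 = 221.8 N·m clockwise.
Sandbag: 15 × 9.8 = 147 N down at 2.4 m → arm 2.4 m, τ = 147 × 2.4 = 352.8 N·m clockwise.
Total clockwise load moment = 574.6 N·m.
The cable tension T acts at 2.9 m; only its component perpendicular to the boom, T sinθ, produces torque. sinθ = h/√(h²+d²) = 4.2/√(4.2²+2.9²) = 0.8229.
Στ = 0 ⇒ T × 2.9 × 0.8229 = 574.6 ⇒ T = 574.6 / 2.386 = 241 N.

T ≈ 241 N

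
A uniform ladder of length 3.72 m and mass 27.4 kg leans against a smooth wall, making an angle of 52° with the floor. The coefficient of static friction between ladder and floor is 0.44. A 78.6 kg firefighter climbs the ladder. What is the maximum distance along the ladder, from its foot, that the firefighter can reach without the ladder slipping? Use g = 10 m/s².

Choose the foot of the ladder as the axis so the floor normal and friction both act there and drop out.
Ladder weight 27.4×10 = 274 N acts at 1.86 m along the ladder; its horizontal arm is 1.86·cos52° = 1.145 m → τ = 313.7 N·m clockwise.
Firefighter weight 78.6×10 = 786 N at distance d → arm d·cos52° → τ = 786·d·0.6157 clockwise.
Wall normal N at the top has arm L sinθ = 2.931 m counterclockwise, so Στ = 0 gives N·2.931 = 313.7 + 483.9·d.
ΣFy = 0 ⇒ N_floor = 1060 N, so the maximum friction is μ_s·N_floor = 0.44×1060 = 466.4 N. ΣFx = 0 ⇒ N_wall = f, so at the slipping point N = 466.4 N.
Substituting: 466.4×2.931 = 313.7 + 483.9·d ⇒ d = (1367 − 313.7) / 483.9 = 2.18 m.

d ≈ 2.18 m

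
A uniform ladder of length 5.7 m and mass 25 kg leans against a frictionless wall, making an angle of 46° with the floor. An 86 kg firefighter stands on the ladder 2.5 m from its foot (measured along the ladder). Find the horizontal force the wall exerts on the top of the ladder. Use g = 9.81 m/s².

Taking torques about the foot of the ladder:
Ladder weight 25×9.81 = 245.2 N acts at 2.85 m along the ladder; its horizontal arm is 2.85·cos46° = 1.98 m → τ = 485.5 N·m clockwise.
Firefighter: 86×9.81 = 843.7 N at 2.5 m → arm 1.737 m → τ = 1466 N·m clockwise.
Wall normal N acts horizontally at the top; its moment arm is the height L sinθ = 5.7·sin46° = 4.1 m, counterclockwise.
Στ = 0 ⇒ N × 4.1 = 1952 ⇒ N = 476 N.

N_wall ≈ 476 N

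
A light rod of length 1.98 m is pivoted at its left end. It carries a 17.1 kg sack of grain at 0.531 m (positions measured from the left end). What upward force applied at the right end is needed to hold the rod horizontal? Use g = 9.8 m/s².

About the left end:
Sack of grain: 17.1 × 9.8 = 167.6 N down at 0.531 m → arm 0.531 m, τ = 167.6 × 0.531 = 89 N·m clockwise.
Net moment of the loads = 89 N·m clockwise.
The upward force F acts at the right end, arm 1.98 m, giving F × 1.98 counterclockwise.
Setting net torque to zero: F × 1.98 = 89 → F = 89 / 1.98 = 44.9 N.

F ≈ 44.9 N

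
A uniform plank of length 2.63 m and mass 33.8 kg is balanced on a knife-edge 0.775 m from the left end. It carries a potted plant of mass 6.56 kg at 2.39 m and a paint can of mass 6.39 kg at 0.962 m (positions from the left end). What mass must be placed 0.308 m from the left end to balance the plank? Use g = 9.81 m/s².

Choose the knife-edge (at 0.775 m from the left end) as the axis so the support reaction has zero arm there.
Beam weight: 33.8 × 9.81 = 331.6 N down at 1.315 m → arm 0.54 m, τ = 331.6 × 0.54 = 179.1 N·m clockwise.
Potted plant: 6.56 × 9.81 = 64.35 N down at 2.39 m → arm 1.615 m, τ = 64.35 × 1.615 = 103.9 N·m clockwise.
Paint can: 6.39 × 9.81 = 62.69 N down at 0.962 m → arm 0.187 m, τ = 62.69 × 0.187 = 11.72 N·m clockwise.
Net moment of known loads = 294.7 N·m clockwise.
An unknown mass m at 0.308 m has arm 0.467 m; its moment is m·g·0.467 counterclockwise.
Setting net torque to zero: m × 9.81 × 0.467 = 294.7 → m = 294.7 / (9.81 × 0.467) = 64.3 kg.

m ≈ 64.3 kg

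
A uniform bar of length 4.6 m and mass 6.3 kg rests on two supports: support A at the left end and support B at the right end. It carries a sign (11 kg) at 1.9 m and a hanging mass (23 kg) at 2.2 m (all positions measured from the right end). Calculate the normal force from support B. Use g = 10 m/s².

Take moments about support A.
Beam weight: 6.3 × 10 = 63 N down at 2.3 m → arm 2.3 m, τ = 63 × 2.3 = 144.9 N·m clockwise.
Sign: 11 × 10 = 110 N down at 1.9 m → arm 2.7 m, τ = 110 × 2.7 = 297 N·m clockwise.
Hanging mass: 23 × 10 = 230 N down at 2.2 m → arm 2.4 m, τ = 230 × 2.4 = 552 N·m clockwise.
Net load moment about support A = 993.9 N·m clockwise.
Reaction R at support B is upward at 0 m, arm 4.6 m → moment R × 4.6 counterclockwise.
For rotational equilibrium, R × 4.6 = 993.9, so R = 216 N.

R_B ≈ 216 N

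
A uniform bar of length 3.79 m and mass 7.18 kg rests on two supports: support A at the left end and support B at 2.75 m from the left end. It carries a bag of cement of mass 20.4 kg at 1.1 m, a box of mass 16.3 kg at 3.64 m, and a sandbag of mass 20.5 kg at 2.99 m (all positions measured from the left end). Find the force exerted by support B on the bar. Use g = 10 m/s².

R_B ≈ 570 N

Choose support A as the axis so its reaction then has zero moment arm.
Beam weight: 7.18 × 10 = 71.8 N down at 1.895 m → arm 1.895 m, τ = 71.8 × 1.895 = 136.1 N·m clockwise.
Bag of cement: 20.4 × 10 = 204 N down at 1.1 m → arm 1.1 m, τ = 204 × 1.1 = 224.4 N·m clockwise.
Box: 16.3 × 10 = 163 N down at 3.64 m → arm 3.64 m, τ = 163 × 3.64 = 593.3 N·m clockwise.
Sandbag: 20.5 × 10 = 205 N down at 2.99 m → arm 2.99 m, τ = 205 × 2.99 = 613 N·m clockwise.
Net load moment about support A = 1567 N·m clockwise.
Reaction R at support B is upward at 2.75 m, arm 2.75 m → moment R × 2.75 counterclockwise.
Στ = 0 ⇒ R × 2.75 = 1567 ⇒ R = 570 N.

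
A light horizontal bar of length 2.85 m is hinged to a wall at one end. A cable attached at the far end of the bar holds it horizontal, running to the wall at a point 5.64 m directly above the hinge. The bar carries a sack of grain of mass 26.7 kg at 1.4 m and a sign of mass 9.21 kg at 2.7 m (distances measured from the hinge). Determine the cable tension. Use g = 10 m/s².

Take moments about the hinge.
Sack of grain: 26.7 × 10 = 267 N down at 1.4 m → arm 1.4 m, τ = 267 × 1.4 = 373.8 N·m clockwise.
Sign: 9.21 × 10 = 92.1 N down at 2.7 m → arm 2.7 m, τ = 92.1 × 2.7 = 248.7 N·m clockwise.
Total clockwise load moment = 622.5 N·m.
The cable tension T acts at 2.85 m; only its component perpendicular to the bar, T sinθ, produces torque. sinθ = h/√(h²+d²) = 5.64/√(5.64²+2.85²) = 0.8925.
Setting net torque to zero: T × 2.85 × 0.8925 = 622.5 → T = 622.5 / 2.544 = 245 N.

T ≈ 245 N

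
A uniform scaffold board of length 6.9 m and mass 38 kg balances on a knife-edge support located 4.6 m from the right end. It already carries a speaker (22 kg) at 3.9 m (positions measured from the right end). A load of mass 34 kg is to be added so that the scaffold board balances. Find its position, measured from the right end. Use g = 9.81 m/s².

x ≈ 6.34 m from the right end

Choose the knife-edge support (at 4.6 m from the right end) as the axis so the support reaction has zero arm there.
Beam weight: 38 × 9.81 = 372.8 N down at 3.45 m → arm 1.15 m, τ = 372.8 × 1.15 = 428.7 N·m clockwise.
Speaker: 22 × 9.81 = 215.8 N down at 3.9 m → arm 0.7 m, τ = 215.8 × 0.7 = 151.1 N·m clockwise.
Net moment of existing loads = 579.8 N·m clockwise.
The load weighs 34 × 9.81 = 333.5 N and must supply an equal counterclockwise moment, so its lever arm about the knife-edge support is 579.8 / 333.5 = 1.74 m.
That puts it at 4.6 + 1.74 = 6.34 m from the right end.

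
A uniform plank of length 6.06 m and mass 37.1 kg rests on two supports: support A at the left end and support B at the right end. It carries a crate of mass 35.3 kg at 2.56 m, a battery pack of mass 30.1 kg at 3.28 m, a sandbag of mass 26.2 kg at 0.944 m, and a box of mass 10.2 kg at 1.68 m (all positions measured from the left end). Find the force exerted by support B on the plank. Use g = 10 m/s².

Choose support A as the axis so its reaction then has zero moment arm.
Beam weight: 37.1 × 10 = 371 N down at 3.03 m → arm 3.03 m, τ = 371 × 3.03 = 1124 N·m clockwise.
Crate: 35.3 × 10 = 353 N down at 2.56 m → arm 2.56 m, τ = 353 × 2.56 = 903.7 N·m clockwise.
Battery pack: 30.1 × 10 = 301 N down at 3.28 m → arm 3.28 m, τ = 301 × 3.28 = 987.3 N·m clockwise.
Sandbag: 26.2 × 10 = 262 N down at 0.944 m → arm 0.944 m, τ = 262 × 0.944 = 247.3 N·m clockwise.
Box: 10.2 × 10 = 102 N down at 1.68 m → arm 1.68 m, τ = 102 × 1.68 = 171.4 N·m clockwise.
Net load moment about support A = 3434 N·m clockwise.
Reaction R at support B is upward at 6.06 m, arm 6.06 m → moment R × 6.06 counterclockwise.
Balancing moments: R × 6.06 = 3434, giving R = 567 N.

R_B ≈ 567 N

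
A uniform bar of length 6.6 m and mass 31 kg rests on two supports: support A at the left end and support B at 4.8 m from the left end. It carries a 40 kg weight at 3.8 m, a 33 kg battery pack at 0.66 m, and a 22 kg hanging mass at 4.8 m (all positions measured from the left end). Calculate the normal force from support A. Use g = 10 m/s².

R_A ≈ 465 N

About support B:
Beam weight: 31 × 10 = 310 N down at 3.3 m → arm 1.5 m, τ = 310 × 1.5 = 465 N·m counterclockwise.
Weight: 40 × 10 = 400 N down at 3.8 m → arm 1 m, τ = 400 × 1 = 400 N·m counterclockwise.
Battery pack: 33 × 10 = 330 N down at 0.66 m → arm 4.14 m, τ = 330 × 4.14 = 1366 N·m counterclockwise.
Hanging mass: acts at the support B, moment arm 0 → no torque.
Net load moment about support B = 2231 N·m counterclockwise.
Reaction R at support A is upward at 0 m, arm 4.8 m → moment R × 4.8 clockwise.
Setting net torque to zero: R × 4.8 = 2231 → R = 465 N.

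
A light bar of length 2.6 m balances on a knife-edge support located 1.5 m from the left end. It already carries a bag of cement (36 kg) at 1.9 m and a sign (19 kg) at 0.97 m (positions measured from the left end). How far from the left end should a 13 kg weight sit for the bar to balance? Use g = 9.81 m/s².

x ≈ 1.17 m from the left end

Sum moments about the knife-edge support (at 1.5 m from the left end) (the support reaction has zero arm there).
Bag of cement: 36 × 9.81 = 353.2 N down at 1.9 m → arm 0.4 m, τ = 353.2 × 0.4 = 141.3 N·m clockwise.
Sign: 19 × 9.81 = 186.4 N down at 0.97 m → arm 0.53 m, τ = 186.4 × 0.53 = 98.79 N·m counterclockwise.
Net moment of existing loads = 42.51 N·m clockwise.
The weight weighs 13 × 9.81 = 127.5 N and must supply an equal counterclockwise moment, so its lever arm about the knife-edge support is 42.51 / 127.5 = 0.333 m.
That puts it at 1.5 − 0.333 = 1.17 m from the left end.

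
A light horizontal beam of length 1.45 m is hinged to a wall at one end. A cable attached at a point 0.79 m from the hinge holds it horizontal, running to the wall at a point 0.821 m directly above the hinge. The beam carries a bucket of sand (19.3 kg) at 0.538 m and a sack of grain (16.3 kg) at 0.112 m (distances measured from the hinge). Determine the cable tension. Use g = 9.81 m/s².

Choose the hinge as the axis so the unknown hinge reaction has zero arm there.
Bucket of sand: 19.3 × 9.81 = 189.3 N down at 0.538 m → arm 0.538 m, τ = 189.3 × 0.538 = 101.8 N·m clockwise.
Sack of grain: 16.3 × 9.81 = 159.9 N down at 0.112 m → arm 0.112 m, τ = 159.9 × 0.112 = 17.91 N·m clockwise.
Total clockwise load moment = 119.7 N·m.
The cable tension T acts at 0.79 m; only its component perpendicular to the beam, T sinθ, produces torque. sinθ = h/√(h²+d²) = 0.821/√(0.821²+0.79²) = 0.7206.
For rotational equilibrium, T × 0.79 × 0.7206 = 119.7, so T = 119.7 / 0.5693 = 210 N.

T ≈ 210 N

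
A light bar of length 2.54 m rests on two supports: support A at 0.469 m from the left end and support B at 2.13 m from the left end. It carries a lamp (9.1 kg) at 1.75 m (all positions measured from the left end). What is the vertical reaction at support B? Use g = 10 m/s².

R_B ≈ 70.2 N

Sum moments about support A (its reaction then has zero moment arm).
Lamp: 9.1 × 10 = 91 N down at 1.75 m → arm 1.281 m, τ = 91 × 1.281 = 116.6 N·m clockwise.
Net load moment about support A = 116.6 N·m clockwise.
Reaction R at support B is upward at 2.13 m, arm 1.661 m → moment R × 1.661 counterclockwise.
Στ = 0 ⇒ R × 1.661 = 116.6 ⇒ R = 70.2 N.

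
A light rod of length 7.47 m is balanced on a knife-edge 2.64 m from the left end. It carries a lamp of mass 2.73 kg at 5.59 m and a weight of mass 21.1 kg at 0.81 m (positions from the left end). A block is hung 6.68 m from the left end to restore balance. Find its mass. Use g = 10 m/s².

Sum moments about the knife-edge (at 2.64 m from the left end) (the support reaction has zero arm there).
Lamp: 2.73 × 10 = 27.3 N down at 5.59 m → arm 2.95 m, τ = 27.3 × 2.95 = 80.54 N·m clockwise.
Weight: 21.1 × 10 = 211 N down at 0.81 m → arm 1.83 m, τ = 211 × 1.83 = 386.1 N·m counterclockwise.
Net moment of known loads = 305.6 N·m counterclockwise.
An unknown mass m at 6.68 m has arm 4.04 m; its moment is m·g·4.04 clockwise.
Στ = 0 ⇒ m × 10 × 4.04 = 305.6 ⇒ m = 305.6 / (10 × 4.04) = 7.56 kg.

m ≈ 7.56 kg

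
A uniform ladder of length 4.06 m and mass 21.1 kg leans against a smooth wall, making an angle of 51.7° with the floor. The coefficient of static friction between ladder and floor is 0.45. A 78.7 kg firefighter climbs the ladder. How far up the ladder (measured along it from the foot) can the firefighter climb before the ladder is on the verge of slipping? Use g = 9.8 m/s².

d ≈ 2.39 m

Sum moments about the foot of the ladder (the floor normal and friction both act there and drop out).
Ladder weight 21.1×9.8 = 206.8 N acts at 2.03 m along the ladder; its horizontal arm is 2.03·cos51.7° = 1.258 m → τ = 260.2 N·m clockwise.
Firefighter weight 78.7×9.8 = 771.3 N at distance d → arm d·cos51.7° → τ = 771.3·d·0.6198 clockwise.
Wall normal N at the top has arm L sinθ = 3.186 m counterclockwise, so Στ = 0 gives N·3.186 = 260.2 + 478.1·d.
ΣFy = 0 ⇒ N_floor = 978.1 N, so the maximum friction is μ_s·N_floor = 0.45×978.1 = 440.1 N. ΣFx = 0 ⇒ N_wall = f, so at the slipping point N = 440.1 N.
Substituting: 440.1×3.186 = 260.2 + 478.1·d ⇒ d = (1402 − 260.2) / 478.1 = 2.39 m.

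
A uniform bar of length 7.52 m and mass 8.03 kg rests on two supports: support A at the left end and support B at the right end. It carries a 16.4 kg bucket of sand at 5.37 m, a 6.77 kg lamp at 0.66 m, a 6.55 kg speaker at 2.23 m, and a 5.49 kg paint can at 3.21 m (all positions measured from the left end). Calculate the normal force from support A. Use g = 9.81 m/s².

R_A ≈ 222 N

Sum moments about support B (its reaction then has zero moment arm).
Beam weight: 8.03 × 9.81 = 78.77 N down at 3.76 m → arm 3.76 m, τ = 78.77 × 3.76 = 296.2 N·m counterclockwise.
Bucket of sand: 16.4 × 9.81 = 160.9 N down at 5.37 m → arm 2.15 m, τ = 160.9 × 2.15 = 345.9 N·m counterclockwise.
Lamp: 6.77 × 9.81 = 66.41 N down at 0.66 m → arm 6.86 m, τ = 66.41 × 6.86 = 455.6 N·m counterclockwise.
Speaker: 6.55 × 9.81 = 64.26 N down at 2.23 m → arm 5.29 m, τ = 64.26 × 5.29 = 339.9 N·m counterclockwise.
Paint can: 5.49 × 9.81 = 53.86 N down at 3.21 m → arm 4.31 m, τ = 53.86 × 4.31 = 232.1 N·m counterclockwise.
Net load moment about support B = 1670 N·m counterclockwise.
Reaction R at support A is upward at 0 m, arm 7.52 m → moment R × 7.52 clockwise.
Στ = 0 ⇒ R × 7.52 = 1670 ⇒ R = 222 N.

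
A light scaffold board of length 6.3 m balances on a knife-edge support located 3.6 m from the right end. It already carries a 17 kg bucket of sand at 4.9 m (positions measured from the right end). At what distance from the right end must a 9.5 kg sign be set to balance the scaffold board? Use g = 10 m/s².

x ≈ 1.27 m from the right end

Sum moments about the knife-edge support (at 3.6 m from the right end) (the support reaction has zero arm there).
Bucket of sand: 17 × 10 = 170 N down at 4.9 m → arm 1.3 m, τ = 170 × 1.3 = 221 N·m counterclockwise.
Net moment of existing loads = 221 N·m counterclockwise.
The sign weighs 9.5 × 10 = 95 N and must supply an equal clockwise moment, so its lever arm about the knife-edge support is 221 / 95 = 2.33 m.
That puts it at 3.6 − 2.33 = 1.27 m from the right end.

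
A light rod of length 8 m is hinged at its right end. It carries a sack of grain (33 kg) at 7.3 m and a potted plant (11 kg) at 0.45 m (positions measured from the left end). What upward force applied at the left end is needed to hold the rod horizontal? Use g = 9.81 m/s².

Take moments about the right end.
Sack of grain: 33 × 9.81 = 323.7 N down at 7.3 m → arm 0.7 m, τ = 323.7 × 0.7 = 226.6 N·m counterclockwise.
Potted plant: 11 × 9.81 = 107.9 N down at 0.45 m → arm 7.55 m, τ = 107.9 × 7.55 = 814.6 N·m counterclockwise.
Net moment of the loads = 1041 N·m counterclockwise.
The upward force F acts at the left end, arm 8 m, giving F × 8 clockwise.
Balancing moments: F × 8 = 1041, giving F = 1041 / 8 = 130 N.

F ≈ 130 N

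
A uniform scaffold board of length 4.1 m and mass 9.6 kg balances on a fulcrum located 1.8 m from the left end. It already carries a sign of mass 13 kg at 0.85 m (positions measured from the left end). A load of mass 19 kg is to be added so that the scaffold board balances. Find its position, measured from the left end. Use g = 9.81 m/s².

Taking torques about the fulcrum (at 1.8 m from the left end):
Beam weight: 9.6 × 9.81 = 94.18 N down at 2.05 m → arm 0.25 m, τ = 94.18 × 0.25 = 23.55 N·m clockwise.
Sign: 13 × 9.81 = 127.5 N down at 0.85 m → arm 0.95 m, τ = 127.5 × 0.95 = 121.1 N·m counterclockwise.
Net moment of existing loads = 97.55 N·m counterclockwise.
The load weighs 19 × 9.81 = 186.4 N and must supply an equal clockwise moment, so its lever arm about the fulcrum is 97.55 / 186.4 = 0.523 m.
That puts it at 1.8 + 0.523 = 2.32 m from the left end.

x ≈ 2.32 m from the left end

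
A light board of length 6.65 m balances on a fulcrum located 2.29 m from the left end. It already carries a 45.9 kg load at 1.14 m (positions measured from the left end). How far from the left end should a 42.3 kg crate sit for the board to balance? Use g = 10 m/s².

x ≈ 3.54 m from the left end

Choose the fulcrum (at 2.29 m from the left end) as the axis so the support reaction has zero arm there.
Load: 45.9 × 10 = 459 N down at 1.14 m → arm 1.15 m, τ = 459 × 1.15 = 527.8 N·m counterclockwise.
Net moment of existing loads = 527.8 N·m counterclockwise.
The crate weighs 42.3 × 10 = 423 N and must supply an equal clockwise moment, so its lever arm about the fulcrum is 527.8 / 423 = 1.25 m.
That puts it at 2.29 + 1.25 = 3.54 m from the left end.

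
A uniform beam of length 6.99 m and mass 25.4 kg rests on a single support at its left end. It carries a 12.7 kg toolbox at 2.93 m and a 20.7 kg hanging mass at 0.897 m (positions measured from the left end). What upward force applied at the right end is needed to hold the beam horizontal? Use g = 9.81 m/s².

F ≈ 203 N

Choose the left end as the axis so the unknown pivot reaction has zero arm there.
Beam weight: 25.4 × 9.81 = 249.2 N down at 3.495 m → arm 3.495 m, τ = 249.2 × 3.495 = 871 N·m clockwise.
Toolbox: 12.7 × 9.81 = 124.6 N down at 2.93 m → arm 2.93 m, τ = 124.6 × 2.93 = 365.1 N·m clockwise.
Hanging mass: 20.7 × 9.81 = 203.1 N down at 0.897 m → arm 0.897 m, τ = 203.1 × 0.897 = 182.2 N·m clockwise.
Net moment of the loads = 1418 N·m clockwise.
The upward force F acts at the right end, arm 6.99 m, giving F × 6.99 counterclockwise.
Balancing moments: F × 6.99 = 1418, giving F = 1418 / 6.99 = 203 N.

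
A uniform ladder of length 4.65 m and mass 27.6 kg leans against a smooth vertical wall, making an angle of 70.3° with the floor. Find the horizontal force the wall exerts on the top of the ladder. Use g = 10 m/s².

N_wall ≈ 49.4 N

About the foot of the ladder:
Ladder weight 27.6×10 = 276 N acts at 2.325 m along the ladder; its horizontal arm is 2.325·cos70.3° = 0.7837 m → τ = 216.3 N·m clockwise.
Wall normal N acts horizontally at the top; its moment arm is the height L sinθ = 4.65·sin70.3° = 4.378 m, counterclockwise.
Στ = 0 ⇒ N × 4.378 = 216.3 ⇒ N = 49.4 N.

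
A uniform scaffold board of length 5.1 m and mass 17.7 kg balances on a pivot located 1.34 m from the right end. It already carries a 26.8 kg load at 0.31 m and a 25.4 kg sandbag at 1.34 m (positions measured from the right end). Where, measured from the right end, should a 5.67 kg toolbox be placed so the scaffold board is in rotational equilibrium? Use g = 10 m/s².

Taking torques about the pivot (at 1.34 m from the right end):
Beam weight: 17.7 × 10 = 177 N down at 2.55 m → arm 1.21 m, τ = 177 × 1.21 = 214.2 N·m counterclockwise.
Load: 26.8 × 10 = 268 N down at 0.31 m → arm 1.03 m, τ = 268 × 1.03 = 276 N·m clockwise.
Sandbag: acts at the pivot, moment arm 0 → no torque.
Net moment of existing loads = 61.8 N·m clockwise.
The toolbox weighs 5.67 × 10 = 56.7 N and must supply an equal counterclockwise moment, so its lever arm about the pivot is 61.8 / 56.7 = 1.09 m.
That puts it at 1.34 + 1.09 = 2.43 m from the right end.

x ≈ 2.43 m from the right end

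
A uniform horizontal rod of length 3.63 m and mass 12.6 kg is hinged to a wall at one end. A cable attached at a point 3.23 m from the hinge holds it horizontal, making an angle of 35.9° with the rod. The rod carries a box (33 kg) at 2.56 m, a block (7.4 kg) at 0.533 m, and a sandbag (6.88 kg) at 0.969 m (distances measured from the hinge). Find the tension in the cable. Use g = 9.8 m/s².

T ≈ 610 N

Sum moments about the hinge (the unknown hinge reaction has zero arm there).
Beam weight: 12.6 × 9.8 = 123.5 N down at 1.815 m → arm 1.815 m, τ = 123.5 × 1.815 = 224.2 N·m clockwise.
Box: 33 × 9.8 = 323.4 N down at 2.56 m → arm 2.56 m, τ = 323.4 × 2.56 = 827.9 N·m clockwise.
Block: 7.4 × 9.8 = 72.52 N down at 0.533 m → arm 0.533 m, τ = 72.52 × 0.533 = 38.65 N·m clockwise.
Sandbag: 6.88 × 9.8 = 67.42 N down at 0.969 m → arm 0.969 m, τ = 67.42 × 0.969 = 65.33 N·m clockwise.
Total clockwise load moment = 1156 N·m.
The cable tension T acts at 3.23 m; only its component perpendicular to the rod, T sinθ, produces torque. sin 35.9° = 0.5864.
For rotational equilibrium, T × 3.23 × 0.5864 = 1156, so T = 1156 / 1.894 = 610 N.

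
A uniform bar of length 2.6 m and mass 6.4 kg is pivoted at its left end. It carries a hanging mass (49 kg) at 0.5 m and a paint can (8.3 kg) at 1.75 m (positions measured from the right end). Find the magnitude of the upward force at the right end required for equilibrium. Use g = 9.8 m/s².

Taking torques about the left end:
Beam weight: 6.4 × 9.8 = 62.72 N down at 1.3 m → arm 1.3 m, τ = 62.72 × 1.3 = 81.54 N·m clockwise.
Hanging mass: 49 × 9.8 = 480.2 N down at 0.5 m → arm 2.1 m, τ = 480.2 × 2.1 = 1008 N·m clockwise.
Paint can: 8.3 × 9.8 = 81.34 N down at 1.75 m → arm 0.85 m, τ = 81.34 × 0.85 = 69.14 N·m clockwise.
Net moment of the loads = 1159 N·m clockwise.
The upward force F acts at the right end, arm 2.6 m, giving F × 2.6 counterclockwise.
Στ = 0 ⇒ F × 2.6 = 1159 ⇒ F = 1159 / 2.6 = 446 N.

F ≈ 446 N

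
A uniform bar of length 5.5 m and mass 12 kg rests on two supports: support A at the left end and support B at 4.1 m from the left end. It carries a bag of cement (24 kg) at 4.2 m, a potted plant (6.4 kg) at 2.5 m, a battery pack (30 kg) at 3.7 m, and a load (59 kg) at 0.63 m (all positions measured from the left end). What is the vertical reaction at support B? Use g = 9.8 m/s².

Choose support A as the axis so its reaction then has zero moment arm.
Beam weight: 12 × 9.8 = 117.6 N down at 2.75 m → arm 2.75 m, τ = 117.6 × 2.75 = 323.4 N·m clockwise.
Bag of cement: 24 × 9.8 = 235.2 N down at 4.2 m → arm 4.2 m, τ = 235.2 × 4.2 = 987.8 N·m clockwise.
Potted plant: 6.4 × 9.8 = 62.72 N down at 2.5 m → arm 2.5 m, τ = 62.72 × 2.5 = 156.8 N·m clockwise.
Battery pack: 30 × 9.8 = 294 N down at 3.7 m → arm 3.7 m, τ = 294 × 3.7 = 1088 N·m clockwise.
Load: 59 × 9.8 = 578.2 N down at 0.63 m → arm 0.63 m, τ = 578.2 × 0.63 = 364.3 N·m clockwise.
Net load moment about support A = 2920 N·m clockwise.
Reaction R at support B is upward at 4.1 m, arm 4.1 m → moment R × 4.1 counterclockwise.
Balancing moments: R × 4.1 = 2920, giving R = 712 N.

R_B ≈ 712 N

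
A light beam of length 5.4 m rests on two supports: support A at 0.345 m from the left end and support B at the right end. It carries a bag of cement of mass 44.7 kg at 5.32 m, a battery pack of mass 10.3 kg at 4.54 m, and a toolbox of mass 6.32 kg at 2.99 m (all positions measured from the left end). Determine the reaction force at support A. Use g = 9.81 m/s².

R_A ≈ 53.7 N

Choose support B as the axis so its reaction then has zero moment arm.
Bag of cement: 44.7 × 9.81 = 438.5 N down at 5.32 m → arm 0.08 m, τ = 438.5 × 0.08 = 35.08 N·m counterclockwise.
Battery pack: 10.3 × 9.81 = 101 N down at 4.54 m → arm 0.86 m, τ = 101 × 0.86 = 86.86 N·m counterclockwise.
Toolbox: 6.32 × 9.81 = 62 N down at 2.99 m → arm 2.41 m, τ = 62 × 2.41 = 149.4 N·m counterclockwise.
Net load moment about support B = 271.3 N·m counterclockwise.
Reaction R at support A is upward at 0.345 m, arm 5.055 m → moment R × 5.055 clockwise.
Setting net torque to zero: R × 5.055 = 271.3 → R = 53.7 N.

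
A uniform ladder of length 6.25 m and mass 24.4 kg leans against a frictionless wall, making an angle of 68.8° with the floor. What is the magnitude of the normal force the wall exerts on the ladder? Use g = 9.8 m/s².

Sum moments about the foot of the ladder (the floor normal and friction both act there and drop out).
Ladder weight 24.4×9.8 = 239.1 N acts at 3.125 m along the ladder; its horizontal arm is 3.125·cos68.8° = 1.13 m → τ = 270.2 N·m clockwise.
Wall normal N acts horizontally at the top; its moment arm is the height L sinθ = 6.25·sin68.8° = 5.827 m, counterclockwise.
Setting net torque to zero: N × 5.827 = 270.2 → N = 46.4 N.

N_wall ≈ 46.4 N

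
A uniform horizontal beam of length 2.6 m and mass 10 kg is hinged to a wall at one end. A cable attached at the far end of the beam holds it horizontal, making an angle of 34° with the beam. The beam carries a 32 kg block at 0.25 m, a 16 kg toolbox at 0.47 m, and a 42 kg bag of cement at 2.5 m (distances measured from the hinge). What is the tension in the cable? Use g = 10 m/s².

Taking torques about the hinge:
Beam weight: 10 × 10 = 100 N down at 1.3 m → arm 1.3 m, τ = 100 × 1.3 = 130 N·m clockwise.
Block: 32 × 10 = 320 N down at 0.25 m → arm 0.25 m, τ = 320 × 0.25 = 80 N·m clockwise.
Toolbox: 16 × 10 = 160 N down at 0.47 m → arm 0.47 m, τ = 160 × 0.47 = 75.2 N·m clockwise.
Bag of cement: 42 × 10 = 420 N down at 2.5 m → arm 2.5 m, τ = 420 × 2.5 = 1050 N·m clockwise.
Total clockwise load moment = 1335 N·m.
The cable tension T acts at 2.6 m; only its component perpendicular to the beam, T sinθ, produces torque. sin 34° = 0.5592.
Στ = 0 ⇒ T × 2.6 × 0.5592 = 1335 ⇒ T = 1335 / 1.454 = 918 N.

T ≈ 918 N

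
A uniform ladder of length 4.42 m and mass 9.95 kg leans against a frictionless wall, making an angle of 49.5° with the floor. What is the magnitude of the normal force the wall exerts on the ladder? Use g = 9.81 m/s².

N_wall ≈ 41.7 N

Taking torques about the foot of the ladder:
Ladder weight 9.95×9.81 = 97.61 N acts at 2.21 m along the ladder; its horizontal arm is 2.21·cos49.5° = 1.435 m → τ = 140.1 N·m clockwise.
Wall normal N acts horizontally at the top; its moment arm is the height L sinθ = 4.42·sin49.5° = 3.361 m, counterclockwise.
Στ = 0 ⇒ N × 3.361 = 140.1 ⇒ N = 41.7 N.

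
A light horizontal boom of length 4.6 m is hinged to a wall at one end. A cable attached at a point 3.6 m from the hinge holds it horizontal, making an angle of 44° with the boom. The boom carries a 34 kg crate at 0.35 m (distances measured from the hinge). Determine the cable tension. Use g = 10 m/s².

Sum moments about the hinge (the unknown hinge reaction has zero arm there).
Crate: 34 × 10 = 340 N down at 0.35 m → arm 0.35 m, τ = 340 × 0.35 = 119 N·m clockwise.
Total clockwise load moment = 119 N·m.
The cable tension T acts at 3.6 m; only its component perpendicular to the boom, T sinθ, produces torque. sin 44° = 0.6947.
Setting net torque to zero: T × 3.6 × 0.6947 = 119 → T = 119 / 2.501 = 47.6 N.

T ≈ 47.6 N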